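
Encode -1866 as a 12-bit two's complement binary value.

1. Binary of +1866:  011101001010
2. Invert bits:     100010110101
3. Add 1:           100010110110

Answer: 100010110110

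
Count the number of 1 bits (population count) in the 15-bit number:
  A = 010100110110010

010100110110010
1-bits at positions (from bit 0 = LSB): 1, 4, 5, 7, 8, 11, 13
Count = 7

Answer: 7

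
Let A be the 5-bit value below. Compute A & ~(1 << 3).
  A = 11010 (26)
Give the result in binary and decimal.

Mask = ~(1 << 3) = 10111
Bit 3 of A is 1, so AND-ing with the mask clears it to 0.
  11010
& 10111
-------
  10010

Answer: 10010 (18)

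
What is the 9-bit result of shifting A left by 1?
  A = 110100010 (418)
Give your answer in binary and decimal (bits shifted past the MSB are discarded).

Shift left by 1: drop the top 1 bit(s), append 1 zero(s) on the right.
  110100010  ->  discard [1], keep [10100010], append 0
= 101000100

Answer: 101000100 (324)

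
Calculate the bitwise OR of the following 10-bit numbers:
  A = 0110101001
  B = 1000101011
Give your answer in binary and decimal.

Apply | to each column (1 where either bit is 1):
  0110101001
| 1000101011
------------
  1110101011

Answer: 1110101011 (939)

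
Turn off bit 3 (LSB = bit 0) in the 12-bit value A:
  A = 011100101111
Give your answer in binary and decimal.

Mask = ~(1 << 3) = 111111110111
Bit 3 of A is 1, so AND-ing with the mask clears it to 0.
  011100101111
& 111111110111
--------------
  011100100111

Answer: 011100100111 (1831)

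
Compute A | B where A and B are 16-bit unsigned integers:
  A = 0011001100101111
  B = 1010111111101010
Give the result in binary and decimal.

Apply | to each column (1 where either bit is 1):
  0011001100101111
| 1010111111101010
------------------
  1011111111101111

Answer: 1011111111101111 (49135)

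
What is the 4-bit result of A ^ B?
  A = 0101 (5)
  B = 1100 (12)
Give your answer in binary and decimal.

Apply ^ to each column (1 where bits differ):
  0101
^ 1100
------
  1001

Answer: 1001 (9)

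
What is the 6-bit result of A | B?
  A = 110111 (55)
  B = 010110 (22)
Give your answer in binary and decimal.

Apply | to each column (1 where either bit is 1):
  110111
| 010110
--------
  110111

Answer: 110111 (55)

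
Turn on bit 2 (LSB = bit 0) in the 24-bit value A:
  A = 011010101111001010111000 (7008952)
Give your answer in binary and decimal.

Mask = 1 << 2 = 000000000000000000000100
Bit 2 of A is 0, so OR-ing with the mask flips it to 1.
  011010101111001010111000
| 000000000000000000000100
--------------------------
  011010101111001010111100

Answer: 011010101111001010111100 (7008956)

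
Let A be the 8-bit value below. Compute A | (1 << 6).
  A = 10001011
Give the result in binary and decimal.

Mask = 1 << 6 = 01000000
Bit 6 of A is 0, so OR-ing with the mask flips it to 1.
  10001011
| 01000000
----------
  11001011

Answer: 11001011 (203)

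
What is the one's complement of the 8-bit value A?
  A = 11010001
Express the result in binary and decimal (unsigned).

Flip each bit (0->1, 1->0):
  11010001
  00101110

Answer: 00101110 (46)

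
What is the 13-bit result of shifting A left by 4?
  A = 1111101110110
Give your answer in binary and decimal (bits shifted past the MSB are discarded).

Shift left by 4: drop the top 4 bit(s), append 4 zero(s) on the right.
  1111101110110  ->  discard [1111], keep [101110110], append 0000
= 1011101100000

Answer: 1011101100000 (5984)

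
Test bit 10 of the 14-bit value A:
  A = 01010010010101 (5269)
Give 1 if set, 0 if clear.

Bit 10 is the 11th from the right.
  01010010010101
     ^
That bit is 1.

Answer: 1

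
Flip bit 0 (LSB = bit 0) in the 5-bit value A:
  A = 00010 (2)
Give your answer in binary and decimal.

Mask = 1 << 0 = 00001
Bit 0 of A is 0; XOR with the mask flips it to 1.
  00010
^ 00001
-------
  00011

Answer: 00011 (3)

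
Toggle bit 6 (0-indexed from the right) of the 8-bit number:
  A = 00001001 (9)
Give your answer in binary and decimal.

Mask = 1 << 6 = 01000000
Bit 6 of A is 0; XOR with the mask flips it to 1.
  00001001
^ 01000000
----------
  01001001

Answer: 01001001 (73)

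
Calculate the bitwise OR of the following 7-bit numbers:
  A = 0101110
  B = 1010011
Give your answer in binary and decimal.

Apply | to each column (1 where either bit is 1):
  0101110
| 1010011
---------
  1111111

Answer: 1111111 (127)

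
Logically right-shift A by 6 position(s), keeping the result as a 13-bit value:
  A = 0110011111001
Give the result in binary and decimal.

Logical shift right by 6: drop the bottom 6 bit(s), prepend 6 zero(s) on the left.
  0110011111001  ->  keep [0110011], discard [111001], prepend 000000
= 0000000110011

Answer: 0000000110011 (51)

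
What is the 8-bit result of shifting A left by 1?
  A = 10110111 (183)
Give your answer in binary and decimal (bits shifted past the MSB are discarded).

Shift left by 1: drop the top 1 bit(s), append 1 zero(s) on the right.
  10110111  ->  discard [1], keep [0110111], append 0
= 01101110

Answer: 01101110 (110)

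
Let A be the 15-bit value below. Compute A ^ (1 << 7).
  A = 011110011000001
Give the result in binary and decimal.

Mask = 1 << 7 = 000000010000000
Bit 7 of A is 1; XOR with the mask flips it to 0.
  011110011000001
^ 000000010000000
-----------------
  011110001000001

Answer: 011110001000001 (15425)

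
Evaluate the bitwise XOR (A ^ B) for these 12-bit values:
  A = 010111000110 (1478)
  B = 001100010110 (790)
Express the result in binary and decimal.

Apply ^ to each column (1 where bits differ):
  010111000110
^ 001100010110
--------------
  011011010000

Answer: 011011010000 (1744)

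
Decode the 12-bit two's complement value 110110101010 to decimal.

MSB is 1, so the value is negative. Find the magnitude:
1. Invert bits:  001001010101
2. Add 1:        001001010110  = 598
3. Apply sign:   -598

Answer: -598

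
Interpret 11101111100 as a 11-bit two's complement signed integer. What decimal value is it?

MSB is 1, so the value is negative. Find the magnitude:
1. Invert bits:  00010000011
2. Add 1:        00010000100  = 132
3. Apply sign:   -132

Answer: -132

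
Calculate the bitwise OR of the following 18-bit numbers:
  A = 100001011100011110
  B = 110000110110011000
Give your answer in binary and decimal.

Apply | to each column (1 where either bit is 1):
  100001011100011110
| 110000110110011000
--------------------
  110001111110011110

Answer: 110001111110011110 (204702)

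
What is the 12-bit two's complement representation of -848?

1. Binary of +848:  001101010000
2. Invert bits:     110010101111
3. Add 1:           110010110000

Answer: 110010110000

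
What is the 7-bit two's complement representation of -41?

1. Binary of +41:  0101001
2. Invert bits:     1010110
3. Add 1:           1010111

Answer: 1010111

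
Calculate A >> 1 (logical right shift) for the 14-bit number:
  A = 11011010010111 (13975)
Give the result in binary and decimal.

Logical shift right by 1: drop the bottom 1 bit(s), prepend 1 zero(s) on the left.
  11011010010111  ->  keep [1101101001011], discard [1], prepend 0
= 01101101001011

Answer: 01101101001011 (6987)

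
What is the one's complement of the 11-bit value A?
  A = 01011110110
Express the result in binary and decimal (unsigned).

Flip each bit (0->1, 1->0):
  01011110110
  10100001001

Answer: 10100001001 (1289)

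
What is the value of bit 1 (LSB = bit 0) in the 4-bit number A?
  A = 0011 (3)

Bit 1 is the 2nd from the right.
  0011
    ^
That bit is 1.

Answer: 1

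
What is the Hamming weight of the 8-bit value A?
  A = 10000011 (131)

10000011
1-bits at positions (from bit 0 = LSB): 0, 1, 7
Count = 3

Answer: 3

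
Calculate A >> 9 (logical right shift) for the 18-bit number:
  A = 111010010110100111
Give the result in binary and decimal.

Logical shift right by 9: drop the bottom 9 bit(s), prepend 9 zero(s) on the left.
  111010010110100111  ->  keep [111010010], discard [110100111], prepend 000000000
= 000000000111010010

Answer: 000000000111010010 (466)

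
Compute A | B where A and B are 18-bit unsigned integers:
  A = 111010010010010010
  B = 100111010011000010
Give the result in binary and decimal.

Apply | to each column (1 where either bit is 1):
  111010010010010010
| 100111010011000010
--------------------
  111111010011010010

Answer: 111111010011010010 (259282)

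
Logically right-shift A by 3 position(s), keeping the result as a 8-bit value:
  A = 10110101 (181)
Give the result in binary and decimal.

Logical shift right by 3: drop the bottom 3 bit(s), prepend 3 zero(s) on the left.
  10110101  ->  keep [10110], discard [101], prepend 000
= 00010110

Answer: 00010110 (22)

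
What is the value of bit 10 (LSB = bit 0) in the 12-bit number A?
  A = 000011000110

Bit 10 is the 11th from the right.
  000011000110
   ^
That bit is 0.

Answer: 0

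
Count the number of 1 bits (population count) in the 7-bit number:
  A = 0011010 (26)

0011010
1-bits at positions (from bit 0 = LSB): 1, 3, 4
Count = 3

Answer: 3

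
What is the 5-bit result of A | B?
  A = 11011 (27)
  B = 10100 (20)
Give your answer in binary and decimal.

Apply | to each column (1 where either bit is 1):
  11011
| 10100
-------
  11111

Answer: 11111 (31)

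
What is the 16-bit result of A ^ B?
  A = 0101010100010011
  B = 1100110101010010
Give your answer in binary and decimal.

Apply ^ to each column (1 where bits differ):
  0101010100010011
^ 1100110101010010
------------------
  1001100001000001

Answer: 1001100001000001 (38977)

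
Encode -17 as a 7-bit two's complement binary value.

1. Binary of +17:  0010001
2. Invert bits:     1101110
3. Add 1:           1101111

Answer: 1101111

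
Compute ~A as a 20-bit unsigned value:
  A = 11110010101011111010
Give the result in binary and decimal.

Flip each bit (0->1, 1->0):
  11110010101011111010
  00001101010100000101

Answer: 00001101010100000101 (54533)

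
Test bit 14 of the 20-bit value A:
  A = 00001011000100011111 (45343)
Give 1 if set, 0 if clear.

Bit 14 is the 15th from the right.
  00001011000100011111
       ^
That bit is 0.

Answer: 0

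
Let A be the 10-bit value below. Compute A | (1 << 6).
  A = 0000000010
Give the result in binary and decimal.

Mask = 1 << 6 = 0001000000
Bit 6 of A is 0, so OR-ing with the mask flips it to 1.
  0000000010
| 0001000000
------------
  0001000010

Answer: 0001000010 (66)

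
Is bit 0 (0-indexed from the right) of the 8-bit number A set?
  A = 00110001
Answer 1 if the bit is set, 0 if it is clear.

Bit 0 is the 1st from the right.
  00110001
         ^
That bit is 1.

Answer: 1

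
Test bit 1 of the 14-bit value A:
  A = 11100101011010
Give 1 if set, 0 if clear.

Bit 1 is the 2nd from the right.
  11100101011010
              ^
That bit is 1.

Answer: 1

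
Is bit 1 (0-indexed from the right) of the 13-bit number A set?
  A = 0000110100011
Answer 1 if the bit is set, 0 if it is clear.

Bit 1 is the 2nd from the right.
  0000110100011
             ^
That bit is 1.

Answer: 1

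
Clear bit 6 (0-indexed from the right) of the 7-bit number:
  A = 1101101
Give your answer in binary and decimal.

Mask = ~(1 << 6) = 0111111
Bit 6 of A is 1, so AND-ing with the mask clears it to 0.
  1101101
& 0111111
---------
  0101101

Answer: 0101101 (45)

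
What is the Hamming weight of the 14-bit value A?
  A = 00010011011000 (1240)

00010011011000
1-bits at positions (from bit 0 = LSB): 3, 4, 6, 7, 10
Count = 5

Answer: 5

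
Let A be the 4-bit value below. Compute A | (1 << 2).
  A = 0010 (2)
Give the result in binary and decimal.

Mask = 1 << 2 = 0100
Bit 2 of A is 0, so OR-ing with the mask flips it to 1.
  0010
| 0100
------
  0110

Answer: 0110 (6)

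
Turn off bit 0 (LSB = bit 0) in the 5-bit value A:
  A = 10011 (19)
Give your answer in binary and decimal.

Mask = ~(1 << 0) = 11110
Bit 0 of A is 1, so AND-ing with the mask clears it to 0.
  10011
& 11110
-------
  10010

Answer: 10010 (18)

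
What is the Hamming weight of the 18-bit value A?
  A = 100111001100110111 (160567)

100111001100110111
1-bits at positions (from bit 0 = LSB): 0, 1, 2, 4, 5, 8, 9, 12, 13, 14, 17
Count = 11

Answer: 11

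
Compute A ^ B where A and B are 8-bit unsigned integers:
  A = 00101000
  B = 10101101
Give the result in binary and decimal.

Apply ^ to each column (1 where bits differ):
  00101000
^ 10101101
----------
  10000101

Answer: 10000101 (133)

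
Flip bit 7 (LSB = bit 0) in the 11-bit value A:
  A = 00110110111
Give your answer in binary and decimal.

Mask = 1 << 7 = 00010000000
Bit 7 of A is 1; XOR with the mask flips it to 0.
  00110110111
^ 00010000000
-------------
  00100110111

Answer: 00100110111 (311)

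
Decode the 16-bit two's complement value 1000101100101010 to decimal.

MSB is 1, so the value is negative. Find the magnitude:
1. Invert bits:  0111010011010101
2. Add 1:        0111010011010110  = 29910
3. Apply sign:   -29910

Answer: -29910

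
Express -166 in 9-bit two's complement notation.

1. Binary of +166:  010100110
2. Invert bits:     101011001
3. Add 1:           101011010

Answer: 101011010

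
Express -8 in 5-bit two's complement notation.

1. Binary of +8:  01000
2. Invert bits:     10111
3. Add 1:           11000

Answer: 11000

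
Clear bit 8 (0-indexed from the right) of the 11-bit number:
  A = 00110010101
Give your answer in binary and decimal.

Mask = ~(1 << 8) = 11011111111
Bit 8 of A is 1, so AND-ing with the mask clears it to 0.
  00110010101
& 11011111111
-------------
  00010010101

Answer: 00010010101 (149)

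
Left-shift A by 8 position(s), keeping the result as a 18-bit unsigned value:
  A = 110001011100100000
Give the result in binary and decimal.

Shift left by 8: drop the top 8 bit(s), append 8 zero(s) on the right.
  110001011100100000  ->  discard [11000101], keep [1100100000], append 00000000
= 110010000000000000

Answer: 110010000000000000 (204800)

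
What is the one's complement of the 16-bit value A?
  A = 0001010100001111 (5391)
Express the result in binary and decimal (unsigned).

Flip each bit (0->1, 1->0):
  0001010100001111
  1110101011110000

Answer: 1110101011110000 (60144)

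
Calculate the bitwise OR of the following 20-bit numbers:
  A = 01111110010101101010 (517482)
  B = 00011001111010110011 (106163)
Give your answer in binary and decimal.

Apply | to each column (1 where either bit is 1):
  01111110010101101010
| 00011001111010110011
----------------------
  01111111111111111011

Answer: 01111111111111111011 (524283)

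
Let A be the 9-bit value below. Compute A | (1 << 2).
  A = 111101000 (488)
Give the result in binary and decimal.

Mask = 1 << 2 = 000000100
Bit 2 of A is 0, so OR-ing with the mask flips it to 1.
  111101000
| 000000100
-----------
  111101100

Answer: 111101100 (492)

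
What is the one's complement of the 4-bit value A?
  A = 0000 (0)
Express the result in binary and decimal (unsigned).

Flip each bit (0->1, 1->0):
  0000
  1111

Answer: 1111 (15)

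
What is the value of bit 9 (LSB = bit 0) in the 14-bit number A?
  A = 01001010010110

Bit 9 is the 10th from the right.
  01001010010110
      ^
That bit is 1.

Answer: 1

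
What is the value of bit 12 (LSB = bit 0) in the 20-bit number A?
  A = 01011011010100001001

Bit 12 is the 13th from the right.
  01011011010100001001
         ^
That bit is 1.

Answer: 1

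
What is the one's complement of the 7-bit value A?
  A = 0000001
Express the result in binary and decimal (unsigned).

Flip each bit (0->1, 1->0):
  0000001
  1111110

Answer: 1111110 (126)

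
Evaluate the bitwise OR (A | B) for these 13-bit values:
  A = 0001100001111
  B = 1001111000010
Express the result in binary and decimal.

Apply | to each column (1 where either bit is 1):
  0001100001111
| 1001111000010
---------------
  1001111001111

Answer: 1001111001111 (5071)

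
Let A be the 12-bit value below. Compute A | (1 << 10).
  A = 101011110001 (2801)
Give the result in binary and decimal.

Mask = 1 << 10 = 010000000000
Bit 10 of A is 0, so OR-ing with the mask flips it to 1.
  101011110001
| 010000000000
--------------
  111011110001

Answer: 111011110001 (3825)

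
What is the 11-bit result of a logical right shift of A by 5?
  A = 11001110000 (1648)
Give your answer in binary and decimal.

Logical shift right by 5: drop the bottom 5 bit(s), prepend 5 zero(s) on the left.
  11001110000  ->  keep [110011], discard [10000], prepend 00000
= 00000110011

Answer: 00000110011 (51)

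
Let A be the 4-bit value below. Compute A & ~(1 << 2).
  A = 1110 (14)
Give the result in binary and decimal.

Mask = ~(1 << 2) = 1011
Bit 2 of A is 1, so AND-ing with the mask clears it to 0.
  1110
& 1011
------
  1010

Answer: 1010 (10)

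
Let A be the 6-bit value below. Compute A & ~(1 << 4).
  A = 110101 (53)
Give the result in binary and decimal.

Mask = ~(1 << 4) = 101111
Bit 4 of A is 1, so AND-ing with the mask clears it to 0.
  110101
& 101111
--------
  100101

Answer: 100101 (37)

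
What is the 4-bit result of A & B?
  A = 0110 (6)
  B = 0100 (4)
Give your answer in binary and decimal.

Apply & to each column (1 only where both bits are 1):
  0110
& 0100
------
  0100

Answer: 0100 (4)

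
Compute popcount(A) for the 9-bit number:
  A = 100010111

100010111
1-bits at positions (from bit 0 = LSB): 0, 1, 2, 4, 8
Count = 5

Answer: 5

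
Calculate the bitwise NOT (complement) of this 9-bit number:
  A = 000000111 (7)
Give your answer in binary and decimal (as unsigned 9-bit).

Flip each bit (0->1, 1->0):
  000000111
  111111000

Answer: 111111000 (504)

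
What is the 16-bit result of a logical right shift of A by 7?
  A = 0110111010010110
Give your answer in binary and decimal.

Logical shift right by 7: drop the bottom 7 bit(s), prepend 7 zero(s) on the left.
  0110111010010110  ->  keep [011011101], discard [0010110], prepend 0000000
= 0000000011011101

Answer: 0000000011011101 (221)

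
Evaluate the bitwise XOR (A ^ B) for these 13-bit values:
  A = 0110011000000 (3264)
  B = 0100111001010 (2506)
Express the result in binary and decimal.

Apply ^ to each column (1 where bits differ):
  0110011000000
^ 0100111001010
---------------
  0010100001010

Answer: 0010100001010 (1290)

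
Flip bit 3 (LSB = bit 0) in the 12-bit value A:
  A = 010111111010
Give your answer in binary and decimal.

Mask = 1 << 3 = 000000001000
Bit 3 of A is 1; XOR with the mask flips it to 0.
  010111111010
^ 000000001000
--------------
  010111110010

Answer: 010111110010 (1522)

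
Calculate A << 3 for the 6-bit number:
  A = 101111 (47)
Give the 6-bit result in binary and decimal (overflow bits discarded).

Shift left by 3: drop the top 3 bit(s), append 3 zero(s) on the right.
  101111  ->  discard [101], keep [111], append 000
= 111000

Answer: 111000 (56)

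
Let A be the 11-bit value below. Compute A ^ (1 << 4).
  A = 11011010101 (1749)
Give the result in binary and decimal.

Mask = 1 << 4 = 00000010000
Bit 4 of A is 1; XOR with the mask flips it to 0.
  11011010101
^ 00000010000
-------------
  11011000101

Answer: 11011000101 (1733)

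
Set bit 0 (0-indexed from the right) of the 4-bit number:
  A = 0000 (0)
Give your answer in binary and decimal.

Mask = 1 << 0 = 0001
Bit 0 of A is 0, so OR-ing with the mask flips it to 1.
  0000
| 0001
------
  0001

Answer: 0001 (1)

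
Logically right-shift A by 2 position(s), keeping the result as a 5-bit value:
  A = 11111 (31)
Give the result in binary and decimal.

Logical shift right by 2: drop the bottom 2 bit(s), prepend 2 zero(s) on the left.
  11111  ->  keep [111], discard [11], prepend 00
= 00111

Answer: 00111 (7)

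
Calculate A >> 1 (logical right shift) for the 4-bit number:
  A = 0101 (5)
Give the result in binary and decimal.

Logical shift right by 1: drop the bottom 1 bit(s), prepend 1 zero(s) on the left.
  0101  ->  keep [010], discard [1], prepend 0
= 0010

Answer: 0010 (2)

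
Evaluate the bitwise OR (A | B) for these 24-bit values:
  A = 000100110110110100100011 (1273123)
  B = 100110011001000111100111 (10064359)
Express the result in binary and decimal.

Apply | to each column (1 where either bit is 1):
  000100110110110100100011
| 100110011001000111100111
--------------------------
  100110111111110111100111

Answer: 100110111111110111100111 (10223079)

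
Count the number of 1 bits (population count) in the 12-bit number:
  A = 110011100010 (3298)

110011100010
1-bits at positions (from bit 0 = LSB): 1, 5, 6, 7, 10, 11
Count = 6

Answer: 6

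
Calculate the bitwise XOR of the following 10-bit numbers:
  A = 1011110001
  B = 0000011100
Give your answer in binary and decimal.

Apply ^ to each column (1 where bits differ):
  1011110001
^ 0000011100
------------
  1011101101

Answer: 1011101101 (749)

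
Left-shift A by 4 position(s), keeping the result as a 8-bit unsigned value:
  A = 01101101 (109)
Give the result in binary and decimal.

Shift left by 4: drop the top 4 bit(s), append 4 zero(s) on the right.
  01101101  ->  discard [0110], keep [1101], append 0000
= 11010000

Answer: 11010000 (208)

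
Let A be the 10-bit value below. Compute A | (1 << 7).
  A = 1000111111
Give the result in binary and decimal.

Mask = 1 << 7 = 0010000000
Bit 7 of A is 0, so OR-ing with the mask flips it to 1.
  1000111111
| 0010000000
------------
  1010111111

Answer: 1010111111 (703)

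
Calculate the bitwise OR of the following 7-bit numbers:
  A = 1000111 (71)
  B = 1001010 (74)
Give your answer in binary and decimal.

Apply | to each column (1 where either bit is 1):
  1000111
| 1001010
---------
  1001111

Answer: 1001111 (79)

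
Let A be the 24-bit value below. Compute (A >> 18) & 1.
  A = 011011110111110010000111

Bit 18 is the 19th from the right.
  011011110111110010000111
       ^
That bit is 1.

Answer: 1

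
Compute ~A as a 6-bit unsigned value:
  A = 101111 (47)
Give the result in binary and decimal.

Flip each bit (0->1, 1->0):
  101111
  010000

Answer: 010000 (16)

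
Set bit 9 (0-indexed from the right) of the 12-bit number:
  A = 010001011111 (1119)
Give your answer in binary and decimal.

Mask = 1 << 9 = 001000000000
Bit 9 of A is 0, so OR-ing with the mask flips it to 1.
  010001011111
| 001000000000
--------------
  011001011111

Answer: 011001011111 (1631)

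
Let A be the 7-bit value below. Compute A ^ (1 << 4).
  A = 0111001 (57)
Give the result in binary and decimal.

Mask = 1 << 4 = 0010000
Bit 4 of A is 1; XOR with the mask flips it to 0.
  0111001
^ 0010000
---------
  0101001

Answer: 0101001 (41)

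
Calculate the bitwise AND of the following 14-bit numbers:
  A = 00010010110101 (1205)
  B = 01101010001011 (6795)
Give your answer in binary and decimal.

Apply & to each column (1 only where both bits are 1):
  00010010110101
& 01101010001011
----------------
  00000010000001

Answer: 00000010000001 (129)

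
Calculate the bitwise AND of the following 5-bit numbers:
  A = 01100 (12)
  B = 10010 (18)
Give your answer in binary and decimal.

Apply & to each column (1 only where both bits are 1):
  01100
& 10010
-------
  00000

Answer: 00000 (0)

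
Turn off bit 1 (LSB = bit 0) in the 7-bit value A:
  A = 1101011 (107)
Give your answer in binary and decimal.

Mask = ~(1 << 1) = 1111101
Bit 1 of A is 1, so AND-ing with the mask clears it to 0.
  1101011
& 1111101
---------
  1101001

Answer: 1101001 (105)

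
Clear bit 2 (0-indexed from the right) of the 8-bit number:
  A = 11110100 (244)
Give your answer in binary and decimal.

Mask = ~(1 << 2) = 11111011
Bit 2 of A is 1, so AND-ing with the mask clears it to 0.
  11110100
& 11111011
----------
  11110000

Answer: 11110000 (240)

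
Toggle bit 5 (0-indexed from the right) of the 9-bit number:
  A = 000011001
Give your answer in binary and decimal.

Mask = 1 << 5 = 000100000
Bit 5 of A is 0; XOR with the mask flips it to 1.
  000011001
^ 000100000
-----------
  000111001

Answer: 000111001 (57)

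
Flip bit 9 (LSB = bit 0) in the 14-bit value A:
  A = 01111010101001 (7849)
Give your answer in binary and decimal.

Mask = 1 << 9 = 00001000000000
Bit 9 of A is 1; XOR with the mask flips it to 0.
  01111010101001
^ 00001000000000
----------------
  01110010101001

Answer: 01110010101001 (7337)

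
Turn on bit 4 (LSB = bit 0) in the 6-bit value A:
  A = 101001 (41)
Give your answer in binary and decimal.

Mask = 1 << 4 = 010000
Bit 4 of A is 0, so OR-ing with the mask flips it to 1.
  101001
| 010000
--------
  111001

Answer: 111001 (57)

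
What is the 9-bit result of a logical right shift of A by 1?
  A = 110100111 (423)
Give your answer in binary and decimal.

Logical shift right by 1: drop the bottom 1 bit(s), prepend 1 zero(s) on the left.
  110100111  ->  keep [11010011], discard [1], prepend 0
= 011010011

Answer: 011010011 (211)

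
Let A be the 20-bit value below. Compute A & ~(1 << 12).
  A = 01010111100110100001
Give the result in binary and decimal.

Mask = ~(1 << 12) = 11111110111111111111
Bit 12 of A is 1, so AND-ing with the mask clears it to 0.
  01010111100110100001
& 11111110111111111111
----------------------
  01010110100110100001

Answer: 01010110100110100001 (354721)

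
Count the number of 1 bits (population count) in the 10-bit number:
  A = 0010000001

0010000001
1-bits at positions (from bit 0 = LSB): 0, 7
Count = 2

Answer: 2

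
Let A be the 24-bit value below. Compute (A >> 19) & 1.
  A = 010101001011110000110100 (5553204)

Bit 19 is the 20th from the right.
  010101001011110000110100
      ^
That bit is 0.

Answer: 0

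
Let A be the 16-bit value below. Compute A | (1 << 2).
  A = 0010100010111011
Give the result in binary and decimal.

Mask = 1 << 2 = 0000000000000100
Bit 2 of A is 0, so OR-ing with the mask flips it to 1.
  0010100010111011
| 0000000000000100
------------------
  0010100010111111

Answer: 0010100010111111 (10431)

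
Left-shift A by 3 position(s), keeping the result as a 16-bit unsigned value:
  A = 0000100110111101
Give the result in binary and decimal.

Shift left by 3: drop the top 3 bit(s), append 3 zero(s) on the right.
  0000100110111101  ->  discard [000], keep [0100110111101], append 000
= 0100110111101000

Answer: 0100110111101000 (19944)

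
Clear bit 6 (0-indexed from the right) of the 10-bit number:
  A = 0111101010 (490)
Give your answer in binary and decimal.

Mask = ~(1 << 6) = 1110111111
Bit 6 of A is 1, so AND-ing with the mask clears it to 0.
  0111101010
& 1110111111
------------
  0110101010

Answer: 0110101010 (426)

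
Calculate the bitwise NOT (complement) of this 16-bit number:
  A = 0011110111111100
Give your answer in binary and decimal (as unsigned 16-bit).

Flip each bit (0->1, 1->0):
  0011110111111100
  1100001000000011

Answer: 1100001000000011 (49667)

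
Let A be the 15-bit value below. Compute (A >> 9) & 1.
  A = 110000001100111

Bit 9 is the 10th from the right.
  110000001100111
       ^
That bit is 0.

Answer: 0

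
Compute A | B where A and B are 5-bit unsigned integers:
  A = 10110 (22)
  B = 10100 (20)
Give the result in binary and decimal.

Apply | to each column (1 where either bit is 1):
  10110
| 10100
-------
  10110

Answer: 10110 (22)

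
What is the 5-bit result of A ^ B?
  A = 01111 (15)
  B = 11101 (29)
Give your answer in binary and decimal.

Apply ^ to each column (1 where bits differ):
  01111
^ 11101
-------
  10010

Answer: 10010 (18)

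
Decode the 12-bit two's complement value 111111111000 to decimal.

MSB is 1, so the value is negative. Find the magnitude:
1. Invert bits:  000000000111
2. Add 1:        000000001000  = 8
3. Apply sign:   -8

Answer: -8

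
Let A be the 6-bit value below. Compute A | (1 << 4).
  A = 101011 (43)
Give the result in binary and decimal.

Mask = 1 << 4 = 010000
Bit 4 of A is 0, so OR-ing with the mask flips it to 1.
  101011
| 010000
--------
  111011

Answer: 111011 (59)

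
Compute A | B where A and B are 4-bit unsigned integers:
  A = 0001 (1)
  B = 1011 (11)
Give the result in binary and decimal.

Apply | to each column (1 where either bit is 1):
  0001
| 1011
------
  1011

Answer: 1011 (11)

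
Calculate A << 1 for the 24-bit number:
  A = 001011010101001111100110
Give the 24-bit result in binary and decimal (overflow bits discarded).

Shift left by 1: drop the top 1 bit(s), append 1 zero(s) on the right.
  001011010101001111100110  ->  discard [0], keep [01011010101001111100110], append 0
= 010110101010011111001100

Answer: 010110101010011111001100 (5941196)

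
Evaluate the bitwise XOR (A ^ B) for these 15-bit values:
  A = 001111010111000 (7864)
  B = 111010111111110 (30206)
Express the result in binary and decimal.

Apply ^ to each column (1 where bits differ):
  001111010111000
^ 111010111111110
-----------------
  110101101000110

Answer: 110101101000110 (27462)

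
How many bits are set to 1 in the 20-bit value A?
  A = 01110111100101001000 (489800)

01110111100101001000
1-bits at positions (from bit 0 = LSB): 3, 6, 8, 11, 12, 13, 14, 16, 17, 18
Count = 10

Answer: 10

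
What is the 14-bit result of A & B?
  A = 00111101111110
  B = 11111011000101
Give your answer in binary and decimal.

Apply & to each column (1 only where both bits are 1):
  00111101111110
& 11111011000101
----------------
  00111001000100

Answer: 00111001000100 (3652)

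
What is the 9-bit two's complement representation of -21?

1. Binary of +21:  000010101
2. Invert bits:     111101010
3. Add 1:           111101011

Answer: 111101011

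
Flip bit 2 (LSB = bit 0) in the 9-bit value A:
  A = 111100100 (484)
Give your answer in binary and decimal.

Mask = 1 << 2 = 000000100
Bit 2 of A is 1; XOR with the mask flips it to 0.
  111100100
^ 000000100
-----------
  111100000

Answer: 111100000 (480)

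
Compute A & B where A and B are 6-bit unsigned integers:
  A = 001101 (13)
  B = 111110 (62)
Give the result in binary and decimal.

Apply & to each column (1 only where both bits are 1):
  001101
& 111110
--------
  001100

Answer: 001100 (12)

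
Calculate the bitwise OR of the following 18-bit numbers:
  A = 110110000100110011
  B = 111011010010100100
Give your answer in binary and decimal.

Apply | to each column (1 where either bit is 1):
  110110000100110011
| 111011010010100100
--------------------
  111111010110110111

Answer: 111111010110110111 (259511)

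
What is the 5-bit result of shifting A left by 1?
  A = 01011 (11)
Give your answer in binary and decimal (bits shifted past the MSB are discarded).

Shift left by 1: drop the top 1 bit(s), append 1 zero(s) on the right.
  01011  ->  discard [0], keep [1011], append 0
= 10110

Answer: 10110 (22)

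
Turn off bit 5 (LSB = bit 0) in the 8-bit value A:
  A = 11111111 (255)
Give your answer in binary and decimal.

Mask = ~(1 << 5) = 11011111
Bit 5 of A is 1, so AND-ing with the mask clears it to 0.
  11111111
& 11011111
----------
  11011111

Answer: 11011111 (223)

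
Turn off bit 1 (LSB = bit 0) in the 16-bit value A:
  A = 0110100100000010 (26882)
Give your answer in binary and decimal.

Mask = ~(1 << 1) = 1111111111111101
Bit 1 of A is 1, so AND-ing with the mask clears it to 0.
  0110100100000010
& 1111111111111101
------------------
  0110100100000000

Answer: 0110100100000000 (26880)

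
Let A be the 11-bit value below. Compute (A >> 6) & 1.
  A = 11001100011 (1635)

Bit 6 is the 7th from the right.
  11001100011
      ^
That bit is 1.

Answer: 1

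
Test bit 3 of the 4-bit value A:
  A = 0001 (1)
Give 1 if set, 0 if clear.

Bit 3 is the 4th from the right.
  0001
  ^
That bit is 0.

Answer: 0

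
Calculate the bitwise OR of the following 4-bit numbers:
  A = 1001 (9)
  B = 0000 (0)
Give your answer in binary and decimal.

Apply | to each column (1 where either bit is 1):
  1001
| 0000
------
  1001

Answer: 1001 (9)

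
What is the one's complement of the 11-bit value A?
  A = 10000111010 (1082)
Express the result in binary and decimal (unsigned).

Flip each bit (0->1, 1->0):
  10000111010
  01111000101

Answer: 01111000101 (965)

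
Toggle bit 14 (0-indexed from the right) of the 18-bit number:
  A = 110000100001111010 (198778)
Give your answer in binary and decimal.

Mask = 1 << 14 = 000100000000000000
Bit 14 of A is 0; XOR with the mask flips it to 1.
  110000100001111010
^ 000100000000000000
--------------------
  110100100001111010

Answer: 110100100001111010 (215162)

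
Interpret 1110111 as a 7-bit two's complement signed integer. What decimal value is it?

MSB is 1, so the value is negative. Find the magnitude:
1. Invert bits:  0001000
2. Add 1:        0001001  = 9
3. Apply sign:   -9

Answer: -9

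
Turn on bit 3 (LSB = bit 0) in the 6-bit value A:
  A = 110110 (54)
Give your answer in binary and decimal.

Mask = 1 << 3 = 001000
Bit 3 of A is 0, so OR-ing with the mask flips it to 1.
  110110
| 001000
--------
  111110

Answer: 111110 (62)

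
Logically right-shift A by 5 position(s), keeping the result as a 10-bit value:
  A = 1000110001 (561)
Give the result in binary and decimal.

Logical shift right by 5: drop the bottom 5 bit(s), prepend 5 zero(s) on the left.
  1000110001  ->  keep [10001], discard [10001], prepend 00000
= 0000010001

Answer: 0000010001 (17)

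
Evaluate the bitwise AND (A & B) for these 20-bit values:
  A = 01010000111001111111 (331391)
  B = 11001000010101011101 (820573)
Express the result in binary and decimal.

Apply & to each column (1 only where both bits are 1):
  01010000111001111111
& 11001000010101011101
----------------------
  01000000010001011101

Answer: 01000000010001011101 (263261)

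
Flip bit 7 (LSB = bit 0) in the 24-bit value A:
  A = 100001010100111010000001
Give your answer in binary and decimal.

Mask = 1 << 7 = 000000000000000010000000
Bit 7 of A is 1; XOR with the mask flips it to 0.
  100001010100111010000001
^ 000000000000000010000000
--------------------------
  100001010100111000000001

Answer: 100001010100111000000001 (8736257)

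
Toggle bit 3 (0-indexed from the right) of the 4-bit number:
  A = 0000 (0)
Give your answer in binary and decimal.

Mask = 1 << 3 = 1000
Bit 3 of A is 0; XOR with the mask flips it to 1.
  0000
^ 1000
------
  1000

Answer: 1000 (8)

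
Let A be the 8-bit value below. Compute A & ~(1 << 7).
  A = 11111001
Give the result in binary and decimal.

Mask = ~(1 << 7) = 01111111
Bit 7 of A is 1, so AND-ing with the mask clears it to 0.
  11111001
& 01111111
----------
  01111001

Answer: 01111001 (121)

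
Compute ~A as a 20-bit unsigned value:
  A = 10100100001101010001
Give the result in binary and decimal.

Flip each bit (0->1, 1->0):
  10100100001101010001
  01011011110010101110

Answer: 01011011110010101110 (375982)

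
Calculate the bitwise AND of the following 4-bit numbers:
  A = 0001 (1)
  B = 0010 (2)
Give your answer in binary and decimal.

Apply & to each column (1 only where both bits are 1):
  0001
& 0010
------
  0000

Answer: 0000 (0)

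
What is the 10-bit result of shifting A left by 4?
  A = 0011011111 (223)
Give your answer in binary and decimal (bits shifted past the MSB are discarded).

Shift left by 4: drop the top 4 bit(s), append 4 zero(s) on the right.
  0011011111  ->  discard [0011], keep [011111], append 0000
= 0111110000

Answer: 0111110000 (496)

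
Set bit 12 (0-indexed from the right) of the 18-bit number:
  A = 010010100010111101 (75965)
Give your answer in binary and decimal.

Mask = 1 << 12 = 000001000000000000
Bit 12 of A is 0, so OR-ing with the mask flips it to 1.
  010010100010111101
| 000001000000000000
--------------------
  010011100010111101

Answer: 010011100010111101 (80061)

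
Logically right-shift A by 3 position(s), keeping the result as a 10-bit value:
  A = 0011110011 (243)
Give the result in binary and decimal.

Logical shift right by 3: drop the bottom 3 bit(s), prepend 3 zero(s) on the left.
  0011110011  ->  keep [0011110], discard [011], prepend 000
= 0000011110

Answer: 0000011110 (30)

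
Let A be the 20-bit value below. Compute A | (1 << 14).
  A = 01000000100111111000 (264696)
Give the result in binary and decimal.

Mask = 1 << 14 = 00000100000000000000
Bit 14 of A is 0, so OR-ing with the mask flips it to 1.
  01000000100111111000
| 00000100000000000000
----------------------
  01000100100111111000

Answer: 01000100100111111000 (281080)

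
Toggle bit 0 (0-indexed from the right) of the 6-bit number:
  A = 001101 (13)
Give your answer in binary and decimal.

Mask = 1 << 0 = 000001
Bit 0 of A is 1; XOR with the mask flips it to 0.
  001101
^ 000001
--------
  001100

Answer: 001100 (12)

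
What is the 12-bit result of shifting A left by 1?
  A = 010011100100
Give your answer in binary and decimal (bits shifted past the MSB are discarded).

Shift left by 1: drop the top 1 bit(s), append 1 zero(s) on the right.
  010011100100  ->  discard [0], keep [10011100100], append 0
= 100111001000

Answer: 100111001000 (2504)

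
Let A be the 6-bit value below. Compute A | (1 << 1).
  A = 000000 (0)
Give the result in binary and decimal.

Mask = 1 << 1 = 000010
Bit 1 of A is 0, so OR-ing with the mask flips it to 1.
  000000
| 000010
--------
  000010

Answer: 000010 (2)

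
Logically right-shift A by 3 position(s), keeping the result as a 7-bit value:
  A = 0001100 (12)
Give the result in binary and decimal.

Logical shift right by 3: drop the bottom 3 bit(s), prepend 3 zero(s) on the left.
  0001100  ->  keep [0001], discard [100], prepend 000
= 0000001

Answer: 0000001 (1)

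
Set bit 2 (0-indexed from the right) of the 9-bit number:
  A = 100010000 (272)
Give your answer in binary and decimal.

Mask = 1 << 2 = 000000100
Bit 2 of A is 0, so OR-ing with the mask flips it to 1.
  100010000
| 000000100
-----------
  100010100

Answer: 100010100 (276)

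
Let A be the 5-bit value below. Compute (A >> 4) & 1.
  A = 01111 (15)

Bit 4 is the 5th from the right.
  01111
  ^
That bit is 0.

Answer: 0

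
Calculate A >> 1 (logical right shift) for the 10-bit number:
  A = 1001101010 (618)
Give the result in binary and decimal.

Logical shift right by 1: drop the bottom 1 bit(s), prepend 1 zero(s) on the left.
  1001101010  ->  keep [100110101], discard [0], prepend 0
= 0100110101

Answer: 0100110101 (309)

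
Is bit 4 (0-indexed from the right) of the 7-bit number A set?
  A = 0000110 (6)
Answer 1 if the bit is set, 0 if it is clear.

Bit 4 is the 5th from the right.
  0000110
    ^
That bit is 0.

Answer: 0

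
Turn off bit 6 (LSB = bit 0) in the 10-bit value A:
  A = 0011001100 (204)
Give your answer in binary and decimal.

Mask = ~(1 << 6) = 1110111111
Bit 6 of A is 1, so AND-ing with the mask clears it to 0.
  0011001100
& 1110111111
------------
  0010001100

Answer: 0010001100 (140)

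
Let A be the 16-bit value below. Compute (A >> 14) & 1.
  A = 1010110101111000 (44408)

Bit 14 is the 15th from the right.
  1010110101111000
   ^
That bit is 0.

Answer: 0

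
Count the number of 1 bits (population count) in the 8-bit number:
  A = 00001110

00001110
1-bits at positions (from bit 0 = LSB): 1, 2, 3
Count = 3

Answer: 3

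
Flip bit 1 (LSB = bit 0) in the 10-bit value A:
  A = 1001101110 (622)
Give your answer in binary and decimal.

Mask = 1 << 1 = 0000000010
Bit 1 of A is 1; XOR with the mask flips it to 0.
  1001101110
^ 0000000010
------------
  1001101100

Answer: 1001101100 (620)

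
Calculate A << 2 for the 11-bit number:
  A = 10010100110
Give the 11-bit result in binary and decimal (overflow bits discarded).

Shift left by 2: drop the top 2 bit(s), append 2 zero(s) on the right.
  10010100110  ->  discard [10], keep [010100110], append 00
= 01010011000

Answer: 01010011000 (664)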